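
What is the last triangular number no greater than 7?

6

Solve n(n+1)/2 ≤ 7 for integer n.
n = 3 gives 6 ≤ 7, while n = 4 gives 10 > 7; so the answer is 6.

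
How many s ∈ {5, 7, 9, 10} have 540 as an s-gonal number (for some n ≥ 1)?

2

s = 5: P(5, 19) = 532 and P(5, 20) = 590; 540 is not s-gonal.
s = 7: P(7, 15) = 540. ✓
s = 9: P(9, 12) = 474 and P(9, 13) = 559; 540 is not s-gonal.
s = 10: P(10, 12) = 540. ✓
Hits: s ∈ {7, 10} → 2.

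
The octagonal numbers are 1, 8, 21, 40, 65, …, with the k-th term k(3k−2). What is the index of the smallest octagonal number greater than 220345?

272

Solve n(3n−2) > 220345 for integer n.
The largest n with value ≤ 220345 is 271 (since 219781 ≤ 220345 < 221408), so the first above is n = 272, value 221408.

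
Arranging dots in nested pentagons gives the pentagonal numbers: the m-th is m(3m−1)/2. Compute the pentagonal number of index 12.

The 12th pentagonal number is n(3n−1)/2 with n = 12.
12·(3·12 − 1)/2 = 12·35/2 = 210.

210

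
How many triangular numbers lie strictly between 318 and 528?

7

The n-th triangular number is n(n+1)/2.
Smallest index with value > 318: n = 25 (giving 325).
Largest index with value < 528: n = 31 (giving 496).
Indices 25 through 31: 7 terms.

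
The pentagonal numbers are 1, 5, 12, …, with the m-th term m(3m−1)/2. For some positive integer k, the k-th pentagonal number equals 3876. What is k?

51

Set n(3n−1)/2 = 3876, giving 3n² − n − 7752 = 0.
The discriminant is 1 + 24·3876 = 93025, and √93025 = 305.
So n = (1 + 305) / 6 = 306/6 = 51.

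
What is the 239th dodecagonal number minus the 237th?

4752

239·(5·239 − 4) = 284649 and 237·(5·237 − 4) = 279897.
Difference: 284649 − 279897 = 4752.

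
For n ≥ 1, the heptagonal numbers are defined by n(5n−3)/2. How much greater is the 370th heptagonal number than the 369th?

Consecutive heptagonal numbers differ by 5n − 4: here 5·370 − 4 = 1846.

1846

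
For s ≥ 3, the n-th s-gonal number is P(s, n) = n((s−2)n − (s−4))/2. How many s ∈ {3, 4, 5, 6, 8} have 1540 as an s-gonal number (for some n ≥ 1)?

s = 3: P(3, 55) = 1540. ✓
s = 4: P(4, 39) = 1521 and P(4, 40) = 1600; 1540 is not s-gonal.
s = 5: P(5, 32) = 1520 and P(5, 33) = 1617; 1540 is not s-gonal.
s = 6: P(6, 28) = 1540. ✓
s = 8: P(8, 22) = 1408 and P(8, 23) = 1541; 1540 is not s-gonal.
Hits: s ∈ {3, 6} → 2.

2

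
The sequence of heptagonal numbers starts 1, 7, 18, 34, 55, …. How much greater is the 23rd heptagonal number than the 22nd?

111

Consecutive heptagonal numbers differ by 5n − 4: here 5·23 − 4 = 111.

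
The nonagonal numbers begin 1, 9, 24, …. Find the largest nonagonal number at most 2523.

2484

Solve n(7n−5)/2 ≤ 2523 for integer n.
n = 27 gives 2484 ≤ 2523, while n = 28 gives 2674 > 2523; so the answer is 2484.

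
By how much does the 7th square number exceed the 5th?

24

7² = 49 and 5² = 25.
Difference: 49 − 25 = 24.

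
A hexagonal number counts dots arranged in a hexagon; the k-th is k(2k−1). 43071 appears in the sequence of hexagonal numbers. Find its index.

147

Set n(2n−1) = 43071, giving 2n² − n − 43071 = 0.
The discriminant is 1 + 8·43071 = 344569, and √344569 = 587.
So n = (1 + 587) / 4 = 588/4 = 147.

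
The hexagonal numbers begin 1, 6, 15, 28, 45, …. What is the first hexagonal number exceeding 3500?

3655

Solve n(2n−1) > 3500 for integer n.
The largest n with value ≤ 3500 is 42 (since 3486 ≤ 3500 < 3655), so the first above is n = 43, value 3655.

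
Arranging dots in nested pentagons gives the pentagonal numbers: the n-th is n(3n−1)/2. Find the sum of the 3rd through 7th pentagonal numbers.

Σ i(3i−1)/2 = (3Σi² − Σi) / 2 over i = 3..7.
Σi = 28 − 3 = 25 and Σi² = 140 − 5 = 135.
(3·135 − 1·25) / 2 = 380/2 = 190.

190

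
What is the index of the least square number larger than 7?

3

Solve n² > 7 for integer n.
The largest n with value ≤ 7 is 2 (since 4 ≤ 7 < 9), so the first above is n = 3, value 9.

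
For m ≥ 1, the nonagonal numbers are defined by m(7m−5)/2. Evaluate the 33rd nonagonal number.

3729

The 33rd nonagonal number is n(7n−5)/2 with n = 33.
33·(7·33 − 5)/2 = 33·226/2 = 33·113 = 3729.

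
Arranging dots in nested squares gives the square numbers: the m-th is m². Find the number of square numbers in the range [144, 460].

The n-th square number is n².
Smallest index with value ≥ 144: n = 12 (giving 144).
Largest index with value ≤ 460: n = 21 (giving 441).
Indices 12 through 21: 10 terms.

10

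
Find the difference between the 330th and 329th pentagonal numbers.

Consecutive pentagonal numbers differ by 3n − 2: here 3·330 − 2 = 988.

988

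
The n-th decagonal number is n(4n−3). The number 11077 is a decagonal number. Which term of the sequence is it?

53

Set n(4n−3) = 11077, giving 4n² − 3n − 11077 = 0.
The discriminant is 9 + 16·11077 = 177241, and √177241 = 421.
So n = (3 + 421) / 8 = 424/8 = 53.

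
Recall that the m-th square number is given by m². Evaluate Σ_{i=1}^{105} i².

391405

Σ_{i=1}^{105} i² = 105·106·211/6 = 391405.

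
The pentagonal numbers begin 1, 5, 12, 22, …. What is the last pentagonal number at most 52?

Solve n(3n−1)/2 ≤ 52 for integer n.
n = 6 gives 51 ≤ 52, while n = 7 gives 70 > 52; so the answer is 51.

51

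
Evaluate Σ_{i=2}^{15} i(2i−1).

Σ i(2i−1) = 2Σi² − Σi over i = 2..15.
Σi = 120 − 1 = 119 and Σi² = 1240 − 1 = 1239.
2·1239 − 1·119 = 2359.

2359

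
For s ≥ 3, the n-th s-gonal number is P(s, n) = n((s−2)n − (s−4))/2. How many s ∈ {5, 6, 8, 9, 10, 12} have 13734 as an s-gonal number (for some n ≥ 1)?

1

s = 5: P(5, 95) = 13490 and P(5, 96) = 13776; 13734 is not s-gonal.
s = 6: P(6, 83) = 13695 and P(6, 84) = 14028; 13734 is not s-gonal.
s = 8: P(8, 67) = 13333 and P(8, 68) = 13736; 13734 is not s-gonal.
s = 9: P(9, 63) = 13734. ✓
s = 10: P(10, 58) = 13282 and P(10, 59) = 13747; 13734 is not s-gonal.
s = 12: P(12, 52) = 13312 and P(12, 53) = 13833; 13734 is not s-gonal.
Hits: s ∈ {9} → 1.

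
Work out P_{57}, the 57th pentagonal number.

4845

The 57th pentagonal number is n(3n−1)/2 with n = 57.
57·(3·57 − 1)/2 = 57·170/2 = 57·85 = 4845.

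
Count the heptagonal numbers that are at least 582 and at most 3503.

The n-th heptagonal number is n(5n−3)/2.
Smallest index with value ≥ 582: n = 16 (giving 616).
Largest index with value ≤ 3503: n = 37 (giving 3367).
Indices 16 through 37: 22 terms.

22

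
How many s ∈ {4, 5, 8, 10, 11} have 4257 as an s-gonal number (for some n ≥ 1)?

1

s = 4: P(4, 65) = 4225 and P(4, 66) = 4356; 4257 is not s-gonal.
s = 5: P(5, 53) = 4187 and P(5, 54) = 4347; 4257 is not s-gonal.
s = 8: P(8, 38) = 4256 and P(8, 39) = 4485; 4257 is not s-gonal.
s = 10: P(10, 33) = 4257. ✓
s = 11: P(11, 31) = 4216 and P(11, 32) = 4496; 4257 is not s-gonal.
Hits: s ∈ {10} → 1.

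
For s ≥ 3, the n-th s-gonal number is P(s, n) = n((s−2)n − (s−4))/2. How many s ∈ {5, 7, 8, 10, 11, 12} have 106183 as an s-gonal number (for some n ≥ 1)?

1

s = 5: P(5, 266) = 106001 and P(5, 267) = 106800; 106183 is not s-gonal.
s = 7: P(7, 206) = 105781 and P(7, 207) = 106812; 106183 is not s-gonal.
s = 8: P(8, 188) = 105656 and P(8, 189) = 106785; 106183 is not s-gonal.
s = 10: P(10, 163) = 105787 and P(10, 164) = 107092; 106183 is not s-gonal.
s = 11: P(11, 154) = 106183. ✓
s = 12: P(12, 146) = 105996 and P(12, 147) = 107457; 106183 is not s-gonal.
Hits: s ∈ {11} → 1.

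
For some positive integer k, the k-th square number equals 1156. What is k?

34

We need n² = 1156, so n = √1156 = 34.
Check: 34² = 1156. ✓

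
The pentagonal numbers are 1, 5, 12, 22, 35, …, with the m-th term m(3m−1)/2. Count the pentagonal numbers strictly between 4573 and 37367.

The n-th pentagonal number is n(3n−1)/2.
Smallest index with value > 4573: n = 56 (giving 4676).
Largest index with value < 37367: n = 157 (giving 36895).
Indices 56 through 157: 102 terms.

102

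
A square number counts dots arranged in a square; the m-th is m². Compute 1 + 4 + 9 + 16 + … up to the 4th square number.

30

Σ_{i=1}^{4} i² = 4·5·9/6 = 30.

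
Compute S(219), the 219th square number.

47961

The 219th square number is n² with n = 219.
219² = 47961.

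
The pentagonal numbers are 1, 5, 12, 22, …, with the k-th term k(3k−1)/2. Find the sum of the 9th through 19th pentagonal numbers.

Σ i(3i−1)/2 = (3Σi² − Σi) / 2 over i = 9..19.
Σi = 190 − 36 = 154 and Σi² = 2470 − 204 = 2266.
(3·2266 − 1·154) / 2 = 6644/2 = 3322.

3322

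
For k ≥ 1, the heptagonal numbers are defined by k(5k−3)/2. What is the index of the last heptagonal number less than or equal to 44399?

Solve n(5n−3)/2 ≤ 44399 for integer n.
n = 133 gives 44023 ≤ 44399, while n = 134 gives 44689 > 44399; so the answer is index 133.

133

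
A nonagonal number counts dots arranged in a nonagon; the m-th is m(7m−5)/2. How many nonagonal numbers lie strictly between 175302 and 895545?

282

The n-th nonagonal number is n(7n−5)/2.
Smallest index with value > 175302: n = 225 (giving 176625).
Largest index with value < 895545: n = 506 (giving 894861).
Indices 225 through 506: 282 terms.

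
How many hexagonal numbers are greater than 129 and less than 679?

The n-th hexagonal number is n(2n−1).
Smallest index with value > 129: n = 9 (giving 153).
Largest index with value < 679: n = 18 (giving 630).
Indices 9 through 18: 10 terms.

10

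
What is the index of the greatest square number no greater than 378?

19

Solve n² ≤ 378 for integer n.
n = 19 gives 361 ≤ 378, while n = 20 gives 400 > 378; so the answer is index 19.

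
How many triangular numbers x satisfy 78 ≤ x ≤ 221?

9

The n-th triangular number is n(n+1)/2.
Smallest index with value ≥ 78: n = 12 (giving 78).
Largest index with value ≤ 221: n = 20 (giving 210).
Indices 12 through 20: 9 terms.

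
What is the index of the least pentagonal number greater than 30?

5

Solve n(3n−1)/2 > 30 for integer n.
The largest n with value ≤ 30 is 4 (since 22 ≤ 30 < 35), so the first above is n = 5, value 35.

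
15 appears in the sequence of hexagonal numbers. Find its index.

Set n(2n−1) = 15, giving 2n² − n − 15 = 0.
The discriminant is 1 + 8·15 = 121, and √121 = 11.
So n = (1 + 11) / 4 = 12/4 = 3.
Check: 3·(2·3 − 1) = 15. ✓

3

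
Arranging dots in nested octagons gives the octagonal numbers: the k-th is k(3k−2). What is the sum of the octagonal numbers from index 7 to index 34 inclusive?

Σ i(3i−2) = 3Σi² − 2Σi over i = 7..34.
Σi = 595 − 21 = 574 and Σi² = 13685 − 91 = 13594.
3·13594 − 2·574 = 39634.

39634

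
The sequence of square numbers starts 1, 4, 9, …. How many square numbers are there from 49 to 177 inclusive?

7

The n-th square number is n².
Smallest index with value ≥ 49: n = 7 (giving 49).
Largest index with value ≤ 177: n = 13 (giving 169).
Indices 7 through 13: 7 terms.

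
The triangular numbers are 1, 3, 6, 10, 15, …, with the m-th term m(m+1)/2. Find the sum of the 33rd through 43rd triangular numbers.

8206

Σ i(i+1)/2 = (Σi² + Σi) / 2 over i = 33..43.
Σi = 946 − 528 = 418 and Σi² = 27434 − 11440 = 15994.
(1·15994 + 1·418) / 2 = 16412/2 = 8206.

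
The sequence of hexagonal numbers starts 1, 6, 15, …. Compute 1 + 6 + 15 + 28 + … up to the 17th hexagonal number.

3417

Σ i(2i−1) = 2Σi² − Σi over i = 1..17.
Σi = 153 and Σi² = 1785.
2·1785 − 1·153 = 3417.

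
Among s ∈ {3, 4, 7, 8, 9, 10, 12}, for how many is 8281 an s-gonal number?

2

s = 3: P(3, 128) = 8256 and P(3, 129) = 8385; 8281 is not s-gonal.
s = 4: P(4, 91) = 8281. ✓
s = 7: P(7, 57) = 8037 and P(7, 58) = 8323; 8281 is not s-gonal.
s = 8: P(8, 52) = 8008 and P(8, 53) = 8321; 8281 is not s-gonal.
s = 9: P(9, 49) = 8281. ✓
s = 10: P(10, 45) = 7965 and P(10, 46) = 8326; 8281 is not s-gonal.
s = 12: P(12, 41) = 8241 and P(12, 42) = 8652; 8281 is not s-gonal.
Hits: s ∈ {4, 9} → 2.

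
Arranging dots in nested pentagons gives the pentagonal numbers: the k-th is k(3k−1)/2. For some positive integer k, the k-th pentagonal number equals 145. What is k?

10

Set n(3n−1)/2 = 145, giving 3n² − n − 290 = 0.
The discriminant is 1 + 24·145 = 3481, and √3481 = 59.
So n = (1 + 59) / 6 = 60/6 = 10.
Check: 10·(3·10 − 1)/2 = 145. ✓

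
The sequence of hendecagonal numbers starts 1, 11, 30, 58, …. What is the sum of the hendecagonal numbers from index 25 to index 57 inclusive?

258357

Σ i(9i−7)/2 = (9Σi² − 7Σi) / 2 over i = 25..57.
Σi = 1653 − 300 = 1353 and Σi² = 63365 − 4900 = 58465.
(9·58465 − 7·1353) / 2 = 516714/2 = 258357.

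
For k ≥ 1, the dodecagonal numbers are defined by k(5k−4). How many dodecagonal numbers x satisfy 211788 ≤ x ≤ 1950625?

The n-th dodecagonal number is n(5n−4).
Smallest index with value ≥ 211788: n = 207 (giving 213417).
Largest index with value ≤ 1950625: n = 625 (giving 1950625).
Indices 207 through 625: 419 terms.

419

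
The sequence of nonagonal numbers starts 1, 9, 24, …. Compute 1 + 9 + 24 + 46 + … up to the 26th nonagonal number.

Σ i(7i−5)/2 = (7Σi² − 5Σi) / 2 over i = 1..26.
Σi = 351 and Σi² = 6201.
(7·6201 − 5·351) / 2 = 41652/2 = 20826.

20826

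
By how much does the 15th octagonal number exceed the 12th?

15·(3·15 − 2) = 645 and 12·(3·12 − 2) = 408.
Difference: 645 − 408 = 237.

237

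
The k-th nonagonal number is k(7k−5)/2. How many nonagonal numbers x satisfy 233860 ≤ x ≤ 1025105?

The n-th nonagonal number is n(7n−5)/2.
Smallest index with value ≥ 233860: n = 259 (giving 234136).
Largest index with value ≤ 1025105: n = 541 (giving 1023031).
Indices 259 through 541: 283 terms.

283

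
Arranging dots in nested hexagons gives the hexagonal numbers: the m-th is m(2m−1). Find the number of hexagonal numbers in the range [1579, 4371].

19

The n-th hexagonal number is n(2n−1).
Smallest index with value ≥ 1579: n = 29 (giving 1653).
Largest index with value ≤ 4371: n = 47 (giving 4371).
Indices 29 through 47: 19 terms.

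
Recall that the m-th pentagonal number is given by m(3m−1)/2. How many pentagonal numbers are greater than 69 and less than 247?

The n-th pentagonal number is n(3n−1)/2.
Smallest index with value > 69: n = 7 (giving 70).
Largest index with value < 247: n = 12 (giving 210).
Indices 7 through 12: 6 terms.

6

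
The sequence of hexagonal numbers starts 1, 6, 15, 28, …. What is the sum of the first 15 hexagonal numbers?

Σ i(2i−1) = 2Σi² − Σi over i = 1..15.
Σi = 120 and Σi² = 1240.
2·1240 − 1·120 = 2360.

2360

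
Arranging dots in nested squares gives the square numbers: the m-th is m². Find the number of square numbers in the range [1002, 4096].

33

The n-th square number is n².
Smallest index with value ≥ 1002: n = 32 (giving 1024).
Largest index with value ≤ 4096: n = 64 (giving 4096).
Indices 32 through 64: 33 terms.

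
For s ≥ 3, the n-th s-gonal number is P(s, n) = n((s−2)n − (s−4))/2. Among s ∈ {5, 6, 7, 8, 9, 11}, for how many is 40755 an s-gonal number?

s = 5: P(5, 165) = 40755. ✓
s = 6: P(6, 143) = 40755. ✓
s = 7: P(7, 127) = 40132 and P(7, 128) = 40768; 40755 is not s-gonal.
s = 8: P(8, 116) = 40136 and P(8, 117) = 40833; 40755 is not s-gonal.
s = 9: P(9, 108) = 40554 and P(9, 109) = 41311; 40755 is not s-gonal.
s = 11: P(11, 95) = 40280 and P(11, 96) = 41136; 40755 is not s-gonal.
Hits: s ∈ {5, 6} → 2.

2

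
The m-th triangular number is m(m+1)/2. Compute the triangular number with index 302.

The 302nd triangular number is n(n+1)/2 with n = 302.
302·303/2 = 91506/2 = 45753.

45753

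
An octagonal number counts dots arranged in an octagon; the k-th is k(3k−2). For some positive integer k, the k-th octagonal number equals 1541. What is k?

23

Set n(3n−2) = 1541, giving 3n² − 2n − 1541 = 0.
The discriminant is 4 + 12·1541 = 18496, and √18496 = 136.
So n = (2 + 136) / 6 = 138/6 = 23.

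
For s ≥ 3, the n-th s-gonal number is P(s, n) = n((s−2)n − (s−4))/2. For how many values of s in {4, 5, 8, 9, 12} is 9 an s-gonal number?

2

s = 4: P(4, 3) = 9. ✓
s = 5: P(5, 2) = 5 and P(5, 3) = 12; 9 is not s-gonal.
s = 8: P(8, 2) = 8 and P(8, 3) = 21; 9 is not s-gonal.
s = 9: P(9, 2) = 9. ✓
s = 12: P(12, 1) = 1 and P(12, 2) = 12; 9 is not s-gonal.
Hits: s ∈ {4, 9} → 2.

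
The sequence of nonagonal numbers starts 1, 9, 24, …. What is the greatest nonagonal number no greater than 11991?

Solve n(7n−5)/2 ≤ 11991 for integer n.
n = 58 gives 11629 ≤ 11991, while n = 59 gives 12036 > 11991; so the answer is 11629.

11629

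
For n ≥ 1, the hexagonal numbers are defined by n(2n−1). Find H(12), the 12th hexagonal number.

The 12th hexagonal number is n(2n−1) with n = 12.
12·(2·12 − 1) = 12·23 = 276.

276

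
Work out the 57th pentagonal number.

4845

The 57th pentagonal number is n(3n−1)/2 with n = 57.
57·(3·57 − 1)/2 = 57·170/2 = 57·85 = 4845.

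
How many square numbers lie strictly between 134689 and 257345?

The n-th square number is n².
Smallest index with value > 134689: n = 368 (giving 135424).
Largest index with value < 257345: n = 507 (giving 257049).
Indices 368 through 507: 140 terms.

140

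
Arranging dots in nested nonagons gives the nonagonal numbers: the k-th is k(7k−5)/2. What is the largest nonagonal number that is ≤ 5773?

5500

Solve n(7n−5)/2 ≤ 5773 for integer n.
n = 40 gives 5500 ≤ 5773, while n = 41 gives 5781 > 5773; so the answer is 5500.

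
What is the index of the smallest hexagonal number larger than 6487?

58

Solve n(2n−1) > 6487 for integer n.
The largest n with value ≤ 6487 is 57 (since 6441 ≤ 6487 < 6670), so the first above is n = 58, value 6670.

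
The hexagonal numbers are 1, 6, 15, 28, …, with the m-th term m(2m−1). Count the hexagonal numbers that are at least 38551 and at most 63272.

39

The n-th hexagonal number is n(2n−1).
Smallest index with value ≥ 38551: n = 140 (giving 39060).
Largest index with value ≤ 63272: n = 178 (giving 63190).
Indices 140 through 178: 39 terms.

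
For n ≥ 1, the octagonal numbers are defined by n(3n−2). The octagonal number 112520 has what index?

194

Set n(3n−2) = 112520, giving 3n² − 2n − 112520 = 0.
The discriminant is 4 + 12·112520 = 1350244, and √1350244 = 1162.
So n = (2 + 1162) / 6 = 1164/6 = 194.
Check: 194·(3·194 − 2) = 112520. ✓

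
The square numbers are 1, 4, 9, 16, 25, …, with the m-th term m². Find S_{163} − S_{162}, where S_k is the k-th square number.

325

n² − (n−1)² = 2n − 1, so 163² − 162² = 2·163 − 1 = 325.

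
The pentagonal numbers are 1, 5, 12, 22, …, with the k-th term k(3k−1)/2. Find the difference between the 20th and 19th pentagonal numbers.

58

Consecutive pentagonal numbers differ by 3n − 2: here 3·20 − 2 = 58.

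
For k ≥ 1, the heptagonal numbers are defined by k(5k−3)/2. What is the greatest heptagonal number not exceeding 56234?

56025

Solve n(5n−3)/2 ≤ 56234 for integer n.
n = 150 gives 56025 ≤ 56234, while n = 151 gives 56776 > 56234; so the answer is 56025.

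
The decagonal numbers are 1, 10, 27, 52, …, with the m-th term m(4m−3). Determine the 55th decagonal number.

The 55th decagonal number is n(4n−3) with n = 55.
55·(4·55 − 3) = 55·217 = 11935.

11935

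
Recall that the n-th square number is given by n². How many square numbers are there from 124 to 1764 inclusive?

31

The n-th square number is n².
Smallest index with value ≥ 124: n = 12 (giving 144).
Largest index with value ≤ 1764: n = 42 (giving 1764).
Indices 12 through 42: 31 terms.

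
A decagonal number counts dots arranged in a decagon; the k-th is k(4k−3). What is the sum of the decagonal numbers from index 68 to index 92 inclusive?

Σ i(4i−3) = 4Σi² − 3Σi over i = 68..92.
Σi = 4278 − 2278 = 2000 and Σi² = 263810 − 102510 = 161300.
4·161300 − 3·2000 = 639200.

639200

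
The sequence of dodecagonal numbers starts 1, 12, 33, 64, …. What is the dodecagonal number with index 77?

29337

The 77th dodecagonal number is n(5n−4) with n = 77.
77·(5·77 − 4) = 77·381 = 29337.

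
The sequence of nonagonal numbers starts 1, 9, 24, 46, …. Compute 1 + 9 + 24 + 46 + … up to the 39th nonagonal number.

Σ i(7i−5)/2 = (7Σi² − 5Σi) / 2 over i = 1..39.
Σi = 780 and Σi² = 20540.
(7·20540 − 5·780) / 2 = 139880/2 = 69940.

69940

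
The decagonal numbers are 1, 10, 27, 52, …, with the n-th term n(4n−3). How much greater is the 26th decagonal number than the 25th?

201

Consecutive decagonal numbers differ by 8n − 7: here 8·26 − 7 = 201.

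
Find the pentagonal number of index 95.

13490

95·(3·95 − 1)/2 = 95·284/2 = 95·142 = 13490.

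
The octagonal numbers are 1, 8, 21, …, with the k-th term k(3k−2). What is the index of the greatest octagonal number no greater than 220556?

Solve n(3n−2) ≤ 220556 for integer n.
n = 271 gives 219781 ≤ 220556, while n = 272 gives 221408 > 220556; so the answer is index 271.

271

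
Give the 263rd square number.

The 263rd square number is n² with n = 263.
263² = 69169.

69169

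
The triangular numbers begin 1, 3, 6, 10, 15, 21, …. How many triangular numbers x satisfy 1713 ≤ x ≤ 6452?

The n-th triangular number is n(n+1)/2.
Smallest index with value ≥ 1713: n = 59 (giving 1770).
Largest index with value ≤ 6452: n = 113 (giving 6441).
Indices 59 through 113: 55 terms.

55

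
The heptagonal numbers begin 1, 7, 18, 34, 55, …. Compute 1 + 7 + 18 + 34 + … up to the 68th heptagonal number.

Σ i(5i−3)/2 = (5Σi² − 3Σi) / 2 over i = 1..68.
Σi = 2346 and Σi² = 107134.
(5·107134 − 3·2346) / 2 = 528632/2 = 264316.

264316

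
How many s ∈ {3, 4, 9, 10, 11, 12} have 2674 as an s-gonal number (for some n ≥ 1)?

1

s = 3: P(3, 72) = 2628 and P(3, 73) = 2701; 2674 is not s-gonal.
s = 4: P(4, 51) = 2601 and P(4, 52) = 2704; 2674 is not s-gonal.
s = 9: P(9, 28) = 2674. ✓
s = 10: P(10, 26) = 2626 and P(10, 27) = 2835; 2674 is not s-gonal.
s = 11: P(11, 24) = 2508 and P(11, 25) = 2725; 2674 is not s-gonal.
s = 12: P(12, 23) = 2553 and P(12, 24) = 2784; 2674 is not s-gonal.
Hits: s ∈ {9} → 1.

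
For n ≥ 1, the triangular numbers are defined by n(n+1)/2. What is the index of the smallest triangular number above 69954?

Solve n(n+1)/2 > 69954 for integer n.
The largest n with value ≤ 69954 is 373 (since 69751 ≤ 69954 < 70125), so the first above is n = 374, value 70125.

374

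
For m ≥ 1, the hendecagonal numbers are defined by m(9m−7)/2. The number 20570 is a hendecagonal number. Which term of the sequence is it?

68

Set n(9n−7)/2 = 20570, giving 9n² − 7n − 41140 = 0.
The discriminant is 49 + 72·20570 = 1481089, and √1481089 = 1217.
So n = (7 + 1217) / 18 = 1224/18 = 68.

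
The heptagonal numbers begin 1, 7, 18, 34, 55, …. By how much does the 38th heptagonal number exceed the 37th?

186

Consecutive heptagonal numbers differ by 5n − 4: here 5·38 − 4 = 186.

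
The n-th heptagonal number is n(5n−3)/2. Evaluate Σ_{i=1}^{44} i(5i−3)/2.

71940

Σ i(5i−3)/2 = (5Σi² − 3Σi) / 2 over i = 1..44.
Σi = 990 and Σi² = 29370.
(5·29370 − 3·990) / 2 = 143880/2 = 71940.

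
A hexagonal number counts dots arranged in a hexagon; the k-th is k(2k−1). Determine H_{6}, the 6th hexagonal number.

The 6th hexagonal number is n(2n−1) with n = 6.
6·(2·6 − 1) = 6·11 = 66.

66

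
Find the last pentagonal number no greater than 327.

Solve n(3n−1)/2 ≤ 327 for integer n.
n = 14 gives 287 ≤ 327, while n = 15 gives 330 > 327; so the answer is 287.

287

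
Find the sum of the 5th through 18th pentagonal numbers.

Σ i(3i−1)/2 = (3Σi² − Σi) / 2 over i = 5..18.
Σi = 171 − 10 = 161 and Σi² = 2109 − 30 = 2079.
(3·2079 − 1·161) / 2 = 6076/2 = 3038.

3038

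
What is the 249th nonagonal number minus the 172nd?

113267

249·(7·249 − 5)/2 = 216381 and 172·(7·172 − 5)/2 = 103114.
Difference: 216381 − 103114 = 113267.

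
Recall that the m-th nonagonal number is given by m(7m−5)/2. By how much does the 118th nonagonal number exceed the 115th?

2439

118·(7·118 − 5)/2 = 48439 and 115·(7·115 − 5)/2 = 46000.
Difference: 48439 − 46000 = 2439.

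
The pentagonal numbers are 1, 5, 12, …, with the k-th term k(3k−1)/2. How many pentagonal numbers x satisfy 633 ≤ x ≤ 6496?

The n-th pentagonal number is n(3n−1)/2.
Smallest index with value ≥ 633: n = 21 (giving 651).
Largest index with value ≤ 6496: n = 65 (giving 6305).
Indices 21 through 65: 45 terms.

45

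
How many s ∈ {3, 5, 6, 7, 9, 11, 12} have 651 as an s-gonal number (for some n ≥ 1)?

2

s = 3: P(3, 35) = 630 and P(3, 36) = 666; 651 is not s-gonal.
s = 5: P(5, 21) = 651. ✓
s = 6: P(6, 18) = 630 and P(6, 19) = 703; 651 is not s-gonal.
s = 7: P(7, 16) = 616 and P(7, 17) = 697; 651 is not s-gonal.
s = 9: P(9, 14) = 651. ✓
s = 11: P(11, 12) = 606 and P(11, 13) = 715; 651 is not s-gonal.
s = 12: P(12, 11) = 561 and P(12, 12) = 672; 651 is not s-gonal.
Hits: s ∈ {5, 9} → 2.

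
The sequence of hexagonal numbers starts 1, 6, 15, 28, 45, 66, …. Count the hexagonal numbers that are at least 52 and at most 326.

The n-th hexagonal number is n(2n−1).
Smallest index with value ≥ 52: n = 6 (giving 66).
Largest index with value ≤ 326: n = 13 (giving 325).
Indices 6 through 13: 8 terms.

8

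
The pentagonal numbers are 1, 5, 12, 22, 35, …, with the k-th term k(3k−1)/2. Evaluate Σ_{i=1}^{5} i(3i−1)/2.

75

Σ i(3i−1)/2 = (3Σi² − Σi) / 2 over i = 1..5.
Σi = 15 and Σi² = 55.
(3·55 − 1·15) / 2 = 150/2 = 75.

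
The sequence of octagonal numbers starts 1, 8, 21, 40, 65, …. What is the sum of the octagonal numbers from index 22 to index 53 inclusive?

140784

Σ i(3i−2) = 3Σi² − 2Σi over i = 22..53.
Σi = 1431 − 231 = 1200 and Σi² = 51039 − 3311 = 47728.
3·47728 − 2·1200 = 140784.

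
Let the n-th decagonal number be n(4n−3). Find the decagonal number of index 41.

6601

41·(4·41 − 3) = 41·161 = 6601.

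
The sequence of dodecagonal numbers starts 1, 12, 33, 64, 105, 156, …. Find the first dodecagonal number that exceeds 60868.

61161

Solve n(5n−4) > 60868 for integer n.
The largest n with value ≤ 60868 is 110 (since 60060 ≤ 60868 < 61161), so the first above is n = 111, value 61161.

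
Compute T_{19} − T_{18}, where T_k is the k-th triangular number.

Consecutive triangular numbers differ by n: T_{19} − T_{18} = 19.

19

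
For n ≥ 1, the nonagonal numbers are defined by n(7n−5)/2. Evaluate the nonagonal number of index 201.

The 201st nonagonal number is n(7n−5)/2 with n = 201.
201·(7·201 − 5)/2 = 201·1402/2 = 201·701 = 140901.

140901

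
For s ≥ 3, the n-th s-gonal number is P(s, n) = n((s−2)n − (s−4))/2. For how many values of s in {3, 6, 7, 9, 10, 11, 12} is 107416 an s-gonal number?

s = 3: P(3, 463) = 107416. ✓
s = 6: P(6, 232) = 107416. ✓
s = 7: P(7, 207) = 106812 and P(7, 208) = 107848; 107416 is not s-gonal.
s = 9: P(9, 175) = 106750 and P(9, 176) = 107976; 107416 is not s-gonal.
s = 10: P(10, 164) = 107092 and P(10, 165) = 108405; 107416 is not s-gonal.
s = 11: P(11, 154) = 106183 and P(11, 155) = 107570; 107416 is not s-gonal.
s = 12: P(12, 146) = 105996 and P(12, 147) = 107457; 107416 is not s-gonal.
Hits: s ∈ {3, 6} → 2.

2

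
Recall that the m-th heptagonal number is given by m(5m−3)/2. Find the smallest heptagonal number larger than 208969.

Solve n(5n−3)/2 > 208969 for integer n.
The largest n with value ≤ 208969 is 289 (since 208369 ≤ 208969 < 209815), so the first above is n = 290, value 209815.

209815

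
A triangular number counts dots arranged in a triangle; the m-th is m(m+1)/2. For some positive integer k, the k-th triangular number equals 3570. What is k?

Set n(n+1)/2 = 3570, giving n² + n − 7140 = 0.
So n = (-1 + 169) / 2 = 168/2 = 84.

84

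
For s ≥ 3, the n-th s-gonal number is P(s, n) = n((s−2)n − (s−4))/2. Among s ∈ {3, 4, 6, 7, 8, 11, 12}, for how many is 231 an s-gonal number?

2

s = 3: P(3, 21) = 231. ✓
s = 4: P(4, 15) = 225 and P(4, 16) = 256; 231 is not s-gonal.
s = 6: P(6, 11) = 231. ✓
s = 7: P(7, 9) = 189 and P(7, 10) = 235; 231 is not s-gonal.
s = 8: P(8, 9) = 225 and P(8, 10) = 280; 231 is not s-gonal.
s = 11: P(11, 7) = 196 and P(11, 8) = 260; 231 is not s-gonal.
s = 12: P(12, 7) = 217 and P(12, 8) = 288; 231 is not s-gonal.
Hits: s ∈ {3, 6} → 2.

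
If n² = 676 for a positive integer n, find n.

26

We need n² = 676, so n = √676 = 26.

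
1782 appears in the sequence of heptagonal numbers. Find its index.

Set n(5n−3)/2 = 1782, giving 5n² − 3n − 3564 = 0.
So n = (3 + 267) / 10 = 270/10 = 27.

27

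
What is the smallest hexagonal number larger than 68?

Solve n(2n−1) > 68 for integer n.
The largest n with value ≤ 68 is 6 (since 66 ≤ 68 < 91), so the first above is n = 7, value 91.

91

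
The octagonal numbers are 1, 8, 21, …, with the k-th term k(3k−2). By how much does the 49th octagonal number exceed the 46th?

49·(3·49 − 2) = 7105 and 46·(3·46 − 2) = 6256.
Difference: 7105 − 6256 = 849.

849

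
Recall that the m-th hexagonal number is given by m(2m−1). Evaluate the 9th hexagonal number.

The 9th hexagonal number is n(2n−1) with n = 9.
9·(2·9 − 1) = 9·17 = 153.

153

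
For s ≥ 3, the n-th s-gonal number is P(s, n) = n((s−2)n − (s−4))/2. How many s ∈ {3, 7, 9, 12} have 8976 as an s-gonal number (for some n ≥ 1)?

s = 3: P(3, 133) = 8911 and P(3, 134) = 9045; 8976 is not s-gonal.
s = 7: P(7, 60) = 8910 and P(7, 61) = 9211; 8976 is not s-gonal.
s = 9: P(9, 51) = 8976. ✓
s = 12: P(12, 42) = 8652 and P(12, 43) = 9073; 8976 is not s-gonal.
Hits: s ∈ {9} → 1.

1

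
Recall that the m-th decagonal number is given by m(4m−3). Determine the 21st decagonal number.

1701

The 21st decagonal number is n(4n−3) with n = 21.
21·(4·21 − 3) = 21·81 = 1701.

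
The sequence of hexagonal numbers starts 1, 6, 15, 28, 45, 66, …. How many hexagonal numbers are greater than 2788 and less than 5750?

16

The n-th hexagonal number is n(2n−1).
Smallest index with value > 2788: n = 38 (giving 2850).
Largest index with value < 5750: n = 53 (giving 5565).
Indices 38 through 53: 16 terms.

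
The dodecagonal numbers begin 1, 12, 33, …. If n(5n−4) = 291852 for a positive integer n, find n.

Set n(5n−4) = 291852, giving 5n² − 4n − 291852 = 0.
The discriminant is 16 + 20·291852 = 5837056, and √5837056 = 2416.
So n = (4 + 2416) / 10 = 2420/10 = 242.

242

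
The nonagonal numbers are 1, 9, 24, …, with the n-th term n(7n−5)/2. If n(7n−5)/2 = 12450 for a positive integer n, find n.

Set n(7n−5)/2 = 12450, giving 7n² − 5n − 24900 = 0.
The discriminant is 25 + 56·12450 = 697225, and √697225 = 835.
So n = (5 + 835) / 14 = 840/14 = 60.

60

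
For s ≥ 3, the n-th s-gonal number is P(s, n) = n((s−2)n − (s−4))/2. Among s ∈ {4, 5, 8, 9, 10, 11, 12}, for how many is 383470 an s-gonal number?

1

s = 4: P(4, 619) = 383161 and P(4, 620) = 384400; 383470 is not s-gonal.
s = 5: P(5, 505) = 382285 and P(5, 506) = 383801; 383470 is not s-gonal.
s = 8: P(8, 357) = 381633 and P(8, 358) = 383776; 383470 is not s-gonal.
s = 9: P(9, 331) = 382636 and P(9, 332) = 384954; 383470 is not s-gonal.
s = 10: P(10, 310) = 383470. ✓
s = 11: P(11, 292) = 382666 and P(11, 293) = 385295; 383470 is not s-gonal.
s = 12: P(12, 277) = 382537 and P(12, 278) = 385308; 383470 is not s-gonal.
Hits: s ∈ {10} → 1.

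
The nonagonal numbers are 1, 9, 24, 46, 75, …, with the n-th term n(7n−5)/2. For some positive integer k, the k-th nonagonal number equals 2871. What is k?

Set n(7n−5)/2 = 2871, giving 7n² − 5n − 5742 = 0.
The discriminant is 25 + 56·2871 = 160801, and √160801 = 401.
So n = (5 + 401) / 14 = 406/14 = 29.
Check: 29·(7·29 − 5)/2 = 2871. ✓

29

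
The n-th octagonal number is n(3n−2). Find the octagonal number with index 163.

79381

The 163rd octagonal number is n(3n−2) with n = 163.
163·(3·163 − 2) = 163·487 = 79381.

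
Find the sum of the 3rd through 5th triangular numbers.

Σ i(i+1)/2 = (Σi² + Σi) / 2 over i = 3..5.
Σi = 15 − 3 = 12 and Σi² = 55 − 5 = 50.
(1·50 + 1·12) / 2 = 62/2 = 31.

31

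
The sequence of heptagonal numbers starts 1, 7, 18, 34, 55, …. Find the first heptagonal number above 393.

Solve n(5n−3)/2 > 393 for integer n.
The largest n with value ≤ 393 is 12 (since 342 ≤ 393 < 403), so the first above is n = 13, value 403.

403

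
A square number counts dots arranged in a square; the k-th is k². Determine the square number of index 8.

64

The 8th square number is n² with n = 8.
8² = 64.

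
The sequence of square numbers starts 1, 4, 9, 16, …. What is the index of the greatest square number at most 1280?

35

Solve n² ≤ 1280 for integer n.
n = 35 gives 1225 ≤ 1280, while n = 36 gives 1296 > 1280; so the answer is index 35.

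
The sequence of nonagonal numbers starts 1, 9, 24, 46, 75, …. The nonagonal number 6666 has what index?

Set n(7n−5)/2 = 6666, giving 7n² − 5n − 13332 = 0.
The discriminant is 25 + 56·6666 = 373321, and √373321 = 611.
So n = (5 + 611) / 14 = 616/14 = 44.

44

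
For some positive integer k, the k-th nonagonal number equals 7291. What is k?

Set n(7n−5)/2 = 7291, giving 7n² − 5n − 14582 = 0.
The discriminant is 25 + 56·7291 = 408321, and √408321 = 639.
So n = (5 + 639) / 14 = 644/14 = 46.
Check: 46·(7·46 − 5)/2 = 7291. ✓

46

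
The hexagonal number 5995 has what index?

55

Set n(2n−1) = 5995, giving 2n² − n − 5995 = 0.
The discriminant is 1 + 8·5995 = 47961, and √47961 = 219.
So n = (1 + 219) / 4 = 220/4 = 55.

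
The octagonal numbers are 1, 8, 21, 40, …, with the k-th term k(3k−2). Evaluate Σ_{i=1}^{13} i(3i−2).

Σ i(3i−2) = 3Σi² − 2Σi over i = 1..13.
Σi = 91 and Σi² = 819.
3·819 − 2·91 = 2275.

2275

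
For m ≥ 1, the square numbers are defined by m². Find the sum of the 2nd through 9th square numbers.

Σ_{i=2}^{9} i² = 285 − 1 = 284.

284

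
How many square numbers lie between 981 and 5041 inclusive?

40

The n-th square number is n².
Smallest index with value ≥ 981: n = 32 (giving 1024).
Largest index with value ≤ 5041: n = 71 (giving 5041).
Indices 32 through 71: 40 terms.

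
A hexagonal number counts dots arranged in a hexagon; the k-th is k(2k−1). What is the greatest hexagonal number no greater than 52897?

Solve n(2n−1) ≤ 52897 for integer n.
n = 162 gives 52326 ≤ 52897, while n = 163 gives 52975 > 52897; so the answer is 52326.

52326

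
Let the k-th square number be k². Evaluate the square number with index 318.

The 318th square number is n² with n = 318.
318² = 101124.

101124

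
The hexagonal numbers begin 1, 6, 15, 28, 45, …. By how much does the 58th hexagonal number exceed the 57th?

229

Consecutive hexagonal numbers differ by 4n − 3: here 4·58 − 3 = 229.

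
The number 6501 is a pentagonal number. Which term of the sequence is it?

Set n(3n−1)/2 = 6501, giving 3n² − n − 13002 = 0.
The discriminant is 1 + 24·6501 = 156025, and √156025 = 395.
So n = (1 + 395) / 6 = 396/6 = 66.
Check: 66·(3·66 − 1)/2 = 6501. ✓

66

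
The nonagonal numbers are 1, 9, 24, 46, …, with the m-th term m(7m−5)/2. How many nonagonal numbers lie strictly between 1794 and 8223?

25

The n-th nonagonal number is n(7n−5)/2.
Smallest index with value > 1794: n = 24 (giving 1956).
Largest index with value < 8223: n = 48 (giving 7944).
Indices 24 through 48: 25 terms.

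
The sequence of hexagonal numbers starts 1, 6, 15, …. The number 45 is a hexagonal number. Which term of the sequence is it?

5

Set n(2n−1) = 45, giving 2n² − n − 45 = 0.
So n = (1 + 19) / 4 = 20/4 = 5.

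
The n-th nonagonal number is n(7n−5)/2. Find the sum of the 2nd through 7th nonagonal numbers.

419

Σ i(7i−5)/2 = (7Σi² − 5Σi) / 2 over i = 2..7.
Σi = 28 − 1 = 27 and Σi² = 140 − 1 = 139.
(7·139 − 5·27) / 2 = 838/2 = 419.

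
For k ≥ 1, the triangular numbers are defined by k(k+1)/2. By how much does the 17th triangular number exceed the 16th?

17

Consecutive triangular numbers differ by n: T_{17} − T_{16} = 17.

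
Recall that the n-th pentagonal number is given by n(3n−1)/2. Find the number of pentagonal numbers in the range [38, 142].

The n-th pentagonal number is n(3n−1)/2.
Smallest index with value ≥ 38: n = 6 (giving 51).
Largest index with value ≤ 142: n = 9 (giving 117).
Indices 6 through 9: 4 terms.

4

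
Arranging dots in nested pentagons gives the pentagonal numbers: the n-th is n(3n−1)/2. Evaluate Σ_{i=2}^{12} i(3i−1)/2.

Σ i(3i−1)/2 = (3Σi² − Σi) / 2 over i = 2..12.
Σi = 78 − 1 = 77 and Σi² = 650 − 1 = 649.
(3·649 − 1·77) / 2 = 1870/2 = 935.

935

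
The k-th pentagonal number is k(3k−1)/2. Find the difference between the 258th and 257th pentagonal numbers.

772

Consecutive pentagonal numbers differ by 3n − 2: here 3·258 − 2 = 772.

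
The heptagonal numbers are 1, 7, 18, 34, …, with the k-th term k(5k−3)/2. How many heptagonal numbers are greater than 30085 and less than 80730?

69

The n-th heptagonal number is n(5n−3)/2.
Smallest index with value > 30085: n = 111 (giving 30636).
Largest index with value < 80730: n = 179 (giving 79834).
Indices 111 through 179: 69 terms.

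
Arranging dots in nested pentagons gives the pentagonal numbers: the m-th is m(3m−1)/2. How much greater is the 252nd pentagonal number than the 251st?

754

Consecutive pentagonal numbers differ by 3n − 2: here 3·252 − 2 = 754.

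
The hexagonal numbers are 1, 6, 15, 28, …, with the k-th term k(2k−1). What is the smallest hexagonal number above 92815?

Solve n(2n−1) > 92815 for integer n.
The largest n with value ≤ 92815 is 215 (since 92235 ≤ 92815 < 93096), so the first above is n = 216, value 93096.

93096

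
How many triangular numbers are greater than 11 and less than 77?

The n-th triangular number is n(n+1)/2.
Smallest index with value > 11: n = 5 (giving 15).
Largest index with value < 77: n = 11 (giving 66).
Indices 5 through 11: 7 terms.

7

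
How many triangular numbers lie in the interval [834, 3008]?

37

The n-th triangular number is n(n+1)/2.
Smallest index with value ≥ 834: n = 41 (giving 861).
Largest index with value ≤ 3008: n = 77 (giving 3003).
Indices 41 through 77: 37 terms.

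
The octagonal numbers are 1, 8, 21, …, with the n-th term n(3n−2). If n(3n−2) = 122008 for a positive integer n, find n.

Set n(3n−2) = 122008, giving 3n² − 2n − 122008 = 0.
The discriminant is 4 + 12·122008 = 1464100, and √1464100 = 1210.
So n = (2 + 1210) / 6 = 1212/6 = 202.

202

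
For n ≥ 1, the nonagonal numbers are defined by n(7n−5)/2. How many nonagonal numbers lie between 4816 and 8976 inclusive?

The n-th nonagonal number is n(7n−5)/2.
Smallest index with value ≥ 4816: n = 38 (giving 4959).
Largest index with value ≤ 8976: n = 51 (giving 8976).
Indices 38 through 51: 14 terms.

14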